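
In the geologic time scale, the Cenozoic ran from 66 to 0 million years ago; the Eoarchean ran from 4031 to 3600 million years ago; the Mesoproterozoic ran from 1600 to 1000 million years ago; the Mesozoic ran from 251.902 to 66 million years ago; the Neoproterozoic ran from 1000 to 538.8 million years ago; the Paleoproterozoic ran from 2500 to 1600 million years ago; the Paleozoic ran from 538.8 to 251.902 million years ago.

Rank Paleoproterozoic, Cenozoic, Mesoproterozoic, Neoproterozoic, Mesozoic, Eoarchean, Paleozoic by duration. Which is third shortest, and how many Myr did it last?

Paleozoic, 286.898 million years

Durations: Paleoproterozoic 900; Cenozoic 66; Mesoproterozoic 600; Neoproterozoic 461.2; Mesozoic 185.902; Eoarchean 431; Paleozoic 286.898 Myr.
Sorted shortest-first: Cenozoic (66), Mesozoic (185.902), Paleozoic (286.898), Eoarchean (431), Neoproterozoic (461.2), Mesoproterozoic (600), Paleoproterozoic (900).
The third shortest is Paleozoic at 286.898 Myr.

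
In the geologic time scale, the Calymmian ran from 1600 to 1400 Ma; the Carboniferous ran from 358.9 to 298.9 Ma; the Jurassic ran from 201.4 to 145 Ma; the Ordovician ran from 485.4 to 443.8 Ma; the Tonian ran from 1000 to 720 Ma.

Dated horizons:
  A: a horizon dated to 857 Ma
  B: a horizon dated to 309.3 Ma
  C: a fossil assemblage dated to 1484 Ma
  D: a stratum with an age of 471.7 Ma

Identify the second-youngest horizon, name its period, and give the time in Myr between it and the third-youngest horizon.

Smaller Ma means younger, so youngest first: B 309.3 < D 471.7 < A 857 < C 1484.
Counting 2 along gives D (471.7 Ma); the excerpt puts that inside the Ordovician, 485.4–443.8 Ma.
Next in line is A (857 Ma), and 857 − 471.7 = 385.3 Myr.

D, in the Ordovician; 385.3 million years to A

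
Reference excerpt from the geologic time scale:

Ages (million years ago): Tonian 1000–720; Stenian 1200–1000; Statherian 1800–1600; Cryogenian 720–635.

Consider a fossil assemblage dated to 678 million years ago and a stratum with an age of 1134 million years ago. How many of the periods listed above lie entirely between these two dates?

1

1134 Ma sits inside the Stenian (1200–1000) and 678 Ma inside the Cryogenian (720–635); neither of those is wholly between the two dates.
The listed periods lying completely between them are Tonian — 1 in all.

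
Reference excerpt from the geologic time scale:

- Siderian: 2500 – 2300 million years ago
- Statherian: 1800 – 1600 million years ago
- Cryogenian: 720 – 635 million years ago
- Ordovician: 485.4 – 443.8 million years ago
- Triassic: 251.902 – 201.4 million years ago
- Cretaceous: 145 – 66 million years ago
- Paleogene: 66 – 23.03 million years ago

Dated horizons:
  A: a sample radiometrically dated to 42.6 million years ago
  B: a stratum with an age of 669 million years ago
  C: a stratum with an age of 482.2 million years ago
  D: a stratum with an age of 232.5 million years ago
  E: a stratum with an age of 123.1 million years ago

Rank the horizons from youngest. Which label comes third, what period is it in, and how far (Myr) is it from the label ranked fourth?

Sorted youngest-first by Ma: A (42.6), E (123.1), D (232.5), C (482.2), B (669).
The third youngest is D at 232.5 Ma, which lies in 251.902–201.4 Ma: the Triassic.
The fourth youngest is C at 482.2 Ma; separation = |232.5 − 482.2| = 249.7 Myr.

D, in the Triassic; 249.7 million years to C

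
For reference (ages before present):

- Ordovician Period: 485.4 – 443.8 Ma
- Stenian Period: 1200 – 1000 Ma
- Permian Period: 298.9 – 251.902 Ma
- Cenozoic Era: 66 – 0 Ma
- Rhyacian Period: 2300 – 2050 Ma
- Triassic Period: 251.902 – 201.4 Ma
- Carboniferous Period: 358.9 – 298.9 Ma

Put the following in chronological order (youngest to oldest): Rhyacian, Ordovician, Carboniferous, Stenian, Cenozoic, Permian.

The oldest of these is Rhyacian (starts 2300 Ma) and the youngest is Cenozoic (ends 0 Ma).
In between, by decreasing start age: Stenian (1200), Ordovician (485.4), Carboniferous (358.9), Permian (298.9).
Listing youngest first means reversing that sequence.

Cenozoic → Permian → Carboniferous → Ordovician → Stenian → Rhyacian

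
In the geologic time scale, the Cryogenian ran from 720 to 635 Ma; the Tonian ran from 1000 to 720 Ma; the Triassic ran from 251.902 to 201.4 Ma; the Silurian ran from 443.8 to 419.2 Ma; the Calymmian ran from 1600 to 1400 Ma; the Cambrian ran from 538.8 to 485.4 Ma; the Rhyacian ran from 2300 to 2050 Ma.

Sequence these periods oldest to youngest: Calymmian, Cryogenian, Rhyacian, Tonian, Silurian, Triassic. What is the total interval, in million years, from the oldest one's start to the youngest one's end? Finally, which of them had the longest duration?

Rhyacian → Calymmian → Tonian → Cryogenian → Silurian → Triassic; total span 2098.6 Myr; longest is Tonian

From the excerpt: Calymmian 1600–1400; Cryogenian 720–635; Rhyacian 2300–2050; Tonian 1000–720; Silurian 443.8–419.2; Triassic 251.902–201.4 (Ma).
Larger Ma is earlier, so the oldest is Rhyacian and the youngest is Triassic; oldest to youngest: Rhyacian, Calymmian, Tonian, Cryogenian, Silurian, Triassic.
Oldest start 2300 minus youngest end 201.4 gives 2098.6 Myr overall.
Individual lengths (start − end): Rhyacian 250; Silurian 24.6; Tonian 280; Cryogenian 85; Triassic 50.502; Calymmian 200. The largest is Tonian at 280 Myr.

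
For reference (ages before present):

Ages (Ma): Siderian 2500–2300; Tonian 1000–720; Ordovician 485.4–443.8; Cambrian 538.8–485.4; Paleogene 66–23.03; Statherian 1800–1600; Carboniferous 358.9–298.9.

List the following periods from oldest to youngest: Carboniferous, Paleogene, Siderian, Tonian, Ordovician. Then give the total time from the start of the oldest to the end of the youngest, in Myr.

Start ages (Ma): Siderian 2500, Tonian 1000, Ordovician 485.4, Carboniferous 358.9, Paleogene 66.
Ordered oldest to youngest: Siderian, Tonian, Ordovician, Carboniferous, Paleogene.
Span = 2500 − 23.03 = 2476.97 Myr.

Siderian, Tonian, Ordovician, Carboniferous, Paleogene; total span 2476.97 Myr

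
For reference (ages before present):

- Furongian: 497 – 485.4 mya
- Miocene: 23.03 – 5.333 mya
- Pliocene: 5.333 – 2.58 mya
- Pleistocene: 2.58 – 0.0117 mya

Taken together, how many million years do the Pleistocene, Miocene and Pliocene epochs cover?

Duration is start − end for each: (2.58 − 0.0117) + (23.03 − 5.333) + (5.333 − 2.58).
That is 2.5683 + 17.697 + 2.753, which totals 23.0183 million years.

23.0183 million years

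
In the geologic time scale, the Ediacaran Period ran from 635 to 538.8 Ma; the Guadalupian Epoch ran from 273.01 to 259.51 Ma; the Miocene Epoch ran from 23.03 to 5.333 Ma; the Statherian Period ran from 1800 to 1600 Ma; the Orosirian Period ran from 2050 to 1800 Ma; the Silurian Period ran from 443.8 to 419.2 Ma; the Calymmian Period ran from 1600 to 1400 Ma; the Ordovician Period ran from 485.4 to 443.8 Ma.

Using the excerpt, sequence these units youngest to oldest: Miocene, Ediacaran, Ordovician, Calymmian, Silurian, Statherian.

The oldest of these is Statherian (starts 1800 Ma) and the youngest is Miocene (ends 5.333 Ma).
In between, by decreasing start age: Calymmian (1600), Ediacaran (635), Ordovician (485.4), Silurian (443.8).
Listing youngest first means reversing that sequence.

Miocene, Silurian, Ordovician, Ediacaran, Calymmian, Statherian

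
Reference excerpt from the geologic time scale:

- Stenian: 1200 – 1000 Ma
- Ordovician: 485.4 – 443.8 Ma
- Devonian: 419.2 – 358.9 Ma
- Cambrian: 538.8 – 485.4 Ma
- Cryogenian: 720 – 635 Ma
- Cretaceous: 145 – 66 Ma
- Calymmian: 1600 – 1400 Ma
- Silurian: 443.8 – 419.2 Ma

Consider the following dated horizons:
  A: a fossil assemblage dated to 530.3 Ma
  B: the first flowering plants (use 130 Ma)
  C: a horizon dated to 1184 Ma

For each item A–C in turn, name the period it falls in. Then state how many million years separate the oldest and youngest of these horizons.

Match each age against the start–end ranges in the excerpt: A = 530.3 Ma → Cambrian (538.8–485.4); B = 130 Ma → Cretaceous (145–66); C = 1184 Ma → Stenian (1200–1000).
The largest age is 1184 Ma and the smallest is 130 Ma; their difference is 1054 Myr.

A — Cambrian; B — Cretaceous; C — Stenian; span 1054 million years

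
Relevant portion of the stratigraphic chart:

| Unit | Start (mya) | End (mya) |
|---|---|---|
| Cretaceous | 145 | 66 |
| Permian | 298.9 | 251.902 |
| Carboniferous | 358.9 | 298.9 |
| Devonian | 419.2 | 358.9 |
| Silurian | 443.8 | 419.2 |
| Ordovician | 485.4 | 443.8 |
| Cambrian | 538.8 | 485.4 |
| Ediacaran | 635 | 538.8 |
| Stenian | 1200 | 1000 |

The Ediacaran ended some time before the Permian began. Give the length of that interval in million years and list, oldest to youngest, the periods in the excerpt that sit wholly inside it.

The Ediacaran closes at 538.8 Ma and the Permian opens at 298.9 Ma, so the interval is 538.8 − 298.9 = 239.9 Myr.
A period fits inside if it starts at or after 538.8 Ma and ends at or before 298.9 Ma; oldest first that gives Cambrian, Ordovician, Silurian, Devonian, Carboniferous.

239.9 million years; Cambrian, Ordovician, Silurian, Devonian, Carboniferous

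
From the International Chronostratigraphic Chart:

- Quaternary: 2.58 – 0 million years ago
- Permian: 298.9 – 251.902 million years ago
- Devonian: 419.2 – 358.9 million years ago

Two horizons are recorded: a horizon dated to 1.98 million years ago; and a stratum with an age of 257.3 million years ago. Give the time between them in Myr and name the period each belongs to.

Elapsed time: 257.3 − 1.98 = 255.32 Myr.
1.98 Ma lies within 2.58–0 Ma: Quaternary.
257.3 Ma lies within 298.9–251.902 Ma: Permian.

255.32 million years apart; the first in the Quaternary, the second in the Permian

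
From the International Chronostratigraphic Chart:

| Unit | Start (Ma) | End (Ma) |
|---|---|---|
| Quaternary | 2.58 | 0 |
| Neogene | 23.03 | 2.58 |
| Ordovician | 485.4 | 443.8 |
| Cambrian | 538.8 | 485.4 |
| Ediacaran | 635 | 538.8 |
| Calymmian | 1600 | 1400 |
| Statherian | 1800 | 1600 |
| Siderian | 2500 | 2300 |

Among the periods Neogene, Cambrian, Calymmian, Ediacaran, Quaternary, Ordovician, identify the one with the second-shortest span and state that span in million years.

Neogene, 20.45 million years

Start − end for each: Neogene 23.03 − 2.58 = 20.45; Cambrian 538.8 − 485.4 = 53.4; Calymmian 1600 − 1400 = 200; Ediacaran 635 − 538.8 = 96.2; Quaternary 2.58 − 0 = 2.58; Ordovician 485.4 − 443.8 = 41.6.
Ranking these from shortest: Quaternary < Neogene < Ordovician < Cambrian < Ediacaran < Calymmian.
Position 2 in that ranking is Neogene, which lasted 20.45 Myr.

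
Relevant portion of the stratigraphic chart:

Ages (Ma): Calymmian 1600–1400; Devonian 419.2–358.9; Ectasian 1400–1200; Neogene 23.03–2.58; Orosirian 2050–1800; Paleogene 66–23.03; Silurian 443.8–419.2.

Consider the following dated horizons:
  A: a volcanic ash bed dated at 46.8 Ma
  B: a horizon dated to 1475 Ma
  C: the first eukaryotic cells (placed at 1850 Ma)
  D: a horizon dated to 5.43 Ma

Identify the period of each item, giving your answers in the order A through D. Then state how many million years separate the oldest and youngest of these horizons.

Match each age against the start–end ranges in the excerpt: A = 46.8 Ma → Paleogene (66–23.03); B = 1475 Ma → Calymmian (1600–1400); C = 1850 Ma → Orosirian (2050–1800); D = 5.43 Ma → Neogene (23.03–2.58).
The largest age is 1850 Ma and the smallest is 5.43 Ma; their difference is 1844.57 Myr.

A — Paleogene; B — Calymmian; C — Orosirian; D — Neogene; span 1844.57 million years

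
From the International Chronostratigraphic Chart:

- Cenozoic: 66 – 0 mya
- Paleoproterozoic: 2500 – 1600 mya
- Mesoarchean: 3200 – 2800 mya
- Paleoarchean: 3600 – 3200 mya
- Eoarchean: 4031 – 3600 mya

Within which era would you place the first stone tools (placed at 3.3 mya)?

3.3 Ma lies between 66 and 0 Ma, so it falls in the Cenozoic.

Cenozoic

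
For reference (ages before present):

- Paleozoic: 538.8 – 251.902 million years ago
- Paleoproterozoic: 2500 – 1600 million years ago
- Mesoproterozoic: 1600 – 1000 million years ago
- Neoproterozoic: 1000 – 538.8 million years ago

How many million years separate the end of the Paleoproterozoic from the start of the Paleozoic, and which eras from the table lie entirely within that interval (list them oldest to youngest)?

1061.2 million years; Mesoproterozoic, Neoproterozoic

The Paleoproterozoic closes at 1600 Ma and the Paleozoic opens at 538.8 Ma, so the interval is 1600 − 538.8 = 1061.2 Myr.
An era fits inside if it starts at or after 1600 Ma and ends at or before 538.8 Ma; oldest first that gives Mesoproterozoic, Neoproterozoic.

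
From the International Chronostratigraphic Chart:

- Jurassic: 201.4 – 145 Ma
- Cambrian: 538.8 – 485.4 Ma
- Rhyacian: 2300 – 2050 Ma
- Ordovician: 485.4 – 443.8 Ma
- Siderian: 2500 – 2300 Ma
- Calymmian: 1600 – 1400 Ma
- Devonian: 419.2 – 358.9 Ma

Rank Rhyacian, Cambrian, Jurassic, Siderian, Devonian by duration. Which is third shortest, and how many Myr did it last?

Start − end for each: Rhyacian 2300 − 2050 = 250; Cambrian 538.8 − 485.4 = 53.4; Jurassic 201.4 − 145 = 56.4; Siderian 2500 − 2300 = 200; Devonian 419.2 − 358.9 = 60.3.
Ranking these from shortest: Cambrian < Jurassic < Devonian < Siderian < Rhyacian.
Position 3 in that ranking is Devonian, which lasted 60.3 Myr.

Devonian, 60.3 million years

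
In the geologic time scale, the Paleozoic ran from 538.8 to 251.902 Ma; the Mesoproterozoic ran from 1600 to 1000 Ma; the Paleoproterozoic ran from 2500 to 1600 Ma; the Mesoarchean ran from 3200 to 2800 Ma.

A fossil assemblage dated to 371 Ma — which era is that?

371 Ma lies between 538.8 and 251.902 Ma, so it falls in the Paleozoic.

Paleozoic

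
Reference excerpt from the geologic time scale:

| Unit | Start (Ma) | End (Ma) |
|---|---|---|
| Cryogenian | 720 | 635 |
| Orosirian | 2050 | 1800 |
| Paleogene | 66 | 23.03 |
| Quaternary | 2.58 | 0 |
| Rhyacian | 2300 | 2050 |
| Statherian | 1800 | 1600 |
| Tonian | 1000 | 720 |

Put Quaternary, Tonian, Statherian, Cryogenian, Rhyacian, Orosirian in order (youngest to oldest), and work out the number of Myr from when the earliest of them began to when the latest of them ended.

Quaternary, Cryogenian, Tonian, Statherian, Orosirian, Rhyacian; total span 2300 Myr

Start ages (Ma): Rhyacian 2300, Orosirian 2050, Statherian 1800, Tonian 1000, Cryogenian 720, Quaternary 2.58.
Ordered youngest to oldest: Quaternary, Cryogenian, Tonian, Statherian, Orosirian, Rhyacian.
Span = 2300 − 0 = 2300 Myr.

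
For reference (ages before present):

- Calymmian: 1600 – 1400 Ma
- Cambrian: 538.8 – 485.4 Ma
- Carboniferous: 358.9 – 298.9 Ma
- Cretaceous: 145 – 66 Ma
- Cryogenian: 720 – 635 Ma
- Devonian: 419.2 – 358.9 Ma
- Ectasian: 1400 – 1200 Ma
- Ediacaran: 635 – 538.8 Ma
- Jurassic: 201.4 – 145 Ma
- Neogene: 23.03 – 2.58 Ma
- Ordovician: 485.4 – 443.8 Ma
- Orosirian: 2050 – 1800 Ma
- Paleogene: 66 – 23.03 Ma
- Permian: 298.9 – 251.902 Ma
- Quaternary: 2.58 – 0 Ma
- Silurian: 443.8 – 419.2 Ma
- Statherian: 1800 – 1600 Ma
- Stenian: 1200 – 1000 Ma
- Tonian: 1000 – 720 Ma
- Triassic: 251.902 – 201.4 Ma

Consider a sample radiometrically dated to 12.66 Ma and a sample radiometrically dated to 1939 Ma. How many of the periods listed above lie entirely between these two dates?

The older date is 1939 Ma and the younger is 12.66 Ma.
Periods with start < 1939 and end > 12.66 Ma: Statherian (1800–1600), Calymmian (1600–1400), Ectasian (1400–1200), Stenian (1200–1000), Tonian (1000–720), Cryogenian (720–635), Ediacaran (635–538.8), Cambrian (538.8–485.4), Ordovician (485.4–443.8), Silurian (443.8–419.2), Devonian (419.2–358.9), Carboniferous (358.9–298.9), Permian (298.9–251.902), Triassic (251.902–201.4), Jurassic (201.4–145), Cretaceous (145–66), Paleogene (66–23.03).
That is 17 complete periods.

17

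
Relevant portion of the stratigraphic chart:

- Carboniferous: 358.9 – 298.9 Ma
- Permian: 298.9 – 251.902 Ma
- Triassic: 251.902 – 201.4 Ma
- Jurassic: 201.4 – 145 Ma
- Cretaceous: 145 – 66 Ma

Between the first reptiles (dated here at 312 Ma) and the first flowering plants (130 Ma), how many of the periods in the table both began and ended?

3

312 Ma sits inside the Carboniferous (358.9–298.9) and 130 Ma inside the Cretaceous (145–66); neither of those is wholly between the two dates.
The listed periods lying completely between them are Permian, Triassic, Jurassic — 3 in all.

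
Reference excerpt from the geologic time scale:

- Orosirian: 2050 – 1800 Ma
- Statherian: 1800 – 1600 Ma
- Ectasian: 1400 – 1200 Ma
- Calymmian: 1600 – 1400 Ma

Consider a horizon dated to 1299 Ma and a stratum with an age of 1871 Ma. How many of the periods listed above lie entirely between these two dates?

1871 Ma sits inside the Orosirian (2050–1800) and 1299 Ma inside the Ectasian (1400–1200); neither of those is wholly between the two dates.
The listed periods lying completely between them are Statherian, Calymmian — 2 in all.

2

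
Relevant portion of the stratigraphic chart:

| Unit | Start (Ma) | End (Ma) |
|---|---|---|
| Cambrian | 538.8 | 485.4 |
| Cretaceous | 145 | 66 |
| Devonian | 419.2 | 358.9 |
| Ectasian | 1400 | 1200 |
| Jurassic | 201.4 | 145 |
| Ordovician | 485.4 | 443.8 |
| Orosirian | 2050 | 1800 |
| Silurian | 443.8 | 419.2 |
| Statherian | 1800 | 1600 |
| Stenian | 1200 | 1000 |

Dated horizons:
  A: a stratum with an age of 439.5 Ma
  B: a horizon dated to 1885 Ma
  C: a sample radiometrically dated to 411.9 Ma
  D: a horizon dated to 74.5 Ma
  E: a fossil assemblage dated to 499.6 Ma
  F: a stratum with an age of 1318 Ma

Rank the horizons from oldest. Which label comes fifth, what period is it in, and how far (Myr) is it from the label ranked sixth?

C, in the Devonian; 337.4 million years to D

Larger Ma means older, so oldest first: B 1885 > F 1318 > E 499.6 > A 439.5 > C 411.9 > D 74.5.
Counting 5 along gives C (411.9 Ma); the excerpt puts that inside the Devonian, 419.2–358.9 Ma.
Next in line is D (74.5 Ma), and 411.9 − 74.5 = 337.4 Myr.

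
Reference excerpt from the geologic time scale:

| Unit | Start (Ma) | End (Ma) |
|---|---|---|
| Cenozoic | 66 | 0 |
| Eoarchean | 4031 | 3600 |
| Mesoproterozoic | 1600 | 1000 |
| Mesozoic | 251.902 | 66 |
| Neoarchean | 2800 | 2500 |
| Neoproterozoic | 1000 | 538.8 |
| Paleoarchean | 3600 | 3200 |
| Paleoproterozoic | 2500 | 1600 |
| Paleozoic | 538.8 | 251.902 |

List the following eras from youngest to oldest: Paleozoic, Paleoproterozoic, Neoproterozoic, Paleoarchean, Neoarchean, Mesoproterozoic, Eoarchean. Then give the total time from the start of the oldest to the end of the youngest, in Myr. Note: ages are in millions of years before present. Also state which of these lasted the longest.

Start ages (Ma): Eoarchean 4031, Paleoarchean 3600, Neoarchean 2800, Paleoproterozoic 2500, Mesoproterozoic 1600, Neoproterozoic 1000, Paleozoic 538.8.
Ordered youngest to oldest: Paleozoic, Neoproterozoic, Mesoproterozoic, Paleoproterozoic, Neoarchean, Paleoarchean, Eoarchean.
Span = 4031 − 251.902 = 3779.098 Myr.
Durations: Paleozoic 286.898, Neoproterozoic 461.2, Mesoproterozoic 600, Neoarchean 300, Eoarchean 431, Paleoarchean 400, Paleoproterozoic 900 → longest is Paleoproterozoic (900 Myr).

Paleozoic, Neoproterozoic, Mesoproterozoic, Paleoproterozoic, Neoarchean, Paleoarchean, Eoarchean; total span 3779.098 Myr; longest is Paleoproterozoic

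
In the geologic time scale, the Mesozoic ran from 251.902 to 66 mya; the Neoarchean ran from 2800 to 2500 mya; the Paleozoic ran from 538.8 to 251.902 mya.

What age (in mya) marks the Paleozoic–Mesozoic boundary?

The Paleozoic ends and the Mesozoic begins at 251.902 mya.

251.902 mya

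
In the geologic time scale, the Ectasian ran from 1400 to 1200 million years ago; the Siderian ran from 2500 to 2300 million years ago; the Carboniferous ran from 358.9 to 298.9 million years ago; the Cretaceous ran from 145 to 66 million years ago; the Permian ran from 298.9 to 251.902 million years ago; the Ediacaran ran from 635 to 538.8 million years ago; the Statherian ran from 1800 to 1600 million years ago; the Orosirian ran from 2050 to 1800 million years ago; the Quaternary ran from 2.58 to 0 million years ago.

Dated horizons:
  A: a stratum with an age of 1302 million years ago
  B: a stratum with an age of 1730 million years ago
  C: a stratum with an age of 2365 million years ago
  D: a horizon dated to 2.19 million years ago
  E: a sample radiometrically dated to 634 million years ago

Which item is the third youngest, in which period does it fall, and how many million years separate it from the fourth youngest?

A, in the Ectasian; 428 million years to B

Smaller Ma means younger, so youngest first: D 2.19 < E 634 < A 1302 < B 1730 < C 2365.
Counting 3 along gives A (1302 Ma); the excerpt puts that inside the Ectasian, 1400–1200 Ma.
Next in line is B (1730 Ma), and 1730 − 1302 = 428 Myr.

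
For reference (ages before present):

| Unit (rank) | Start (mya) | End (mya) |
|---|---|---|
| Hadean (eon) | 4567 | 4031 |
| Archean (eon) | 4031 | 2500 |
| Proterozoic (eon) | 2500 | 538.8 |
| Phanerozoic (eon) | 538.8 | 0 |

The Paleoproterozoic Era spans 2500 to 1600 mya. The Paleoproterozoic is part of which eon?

Proterozoic

The Paleoproterozoic (2500–1600 Ma) lies entirely within 2500–538.8 Ma, the Proterozoic Eon.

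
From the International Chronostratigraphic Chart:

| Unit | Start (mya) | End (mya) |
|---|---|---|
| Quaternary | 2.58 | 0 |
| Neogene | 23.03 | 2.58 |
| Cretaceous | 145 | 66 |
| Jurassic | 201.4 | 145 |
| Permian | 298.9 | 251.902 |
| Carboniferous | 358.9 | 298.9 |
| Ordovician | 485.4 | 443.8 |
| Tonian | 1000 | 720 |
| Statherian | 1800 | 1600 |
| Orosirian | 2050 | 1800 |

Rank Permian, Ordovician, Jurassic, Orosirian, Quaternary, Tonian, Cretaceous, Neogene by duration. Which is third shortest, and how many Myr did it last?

Durations: Permian 46.998; Ordovician 41.6; Jurassic 56.4; Orosirian 250; Quaternary 2.58; Tonian 280; Cretaceous 79; Neogene 20.45 Myr.
Sorted shortest-first: Quaternary (2.58), Neogene (20.45), Ordovician (41.6), Permian (46.998), Jurassic (56.4), Cretaceous (79), Orosirian (250), Tonian (280).
The third shortest is Ordovician at 41.6 Myr.

Ordovician, 41.6 million years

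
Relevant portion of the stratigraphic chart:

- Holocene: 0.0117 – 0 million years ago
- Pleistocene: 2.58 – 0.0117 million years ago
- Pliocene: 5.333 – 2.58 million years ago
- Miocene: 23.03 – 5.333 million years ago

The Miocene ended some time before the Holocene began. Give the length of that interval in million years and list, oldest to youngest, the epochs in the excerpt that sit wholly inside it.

5.3213 million years; Pliocene, Pleistocene

The Miocene closes at 5.333 Ma and the Holocene opens at 0.0117 Ma, so the interval is 5.333 − 0.0117 = 5.3213 Myr.
An epoch fits inside if it starts at or after 5.333 Ma and ends at or before 0.0117 Ma; oldest first that gives Pliocene, Pleistocene.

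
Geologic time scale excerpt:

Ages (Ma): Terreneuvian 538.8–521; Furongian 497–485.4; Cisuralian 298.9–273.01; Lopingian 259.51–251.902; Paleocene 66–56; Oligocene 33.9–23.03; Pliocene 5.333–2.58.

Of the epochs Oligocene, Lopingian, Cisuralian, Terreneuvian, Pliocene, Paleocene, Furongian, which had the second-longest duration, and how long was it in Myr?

Terreneuvian, 17.8 million years

Durations: Oligocene 10.87; Lopingian 7.608; Cisuralian 25.89; Terreneuvian 17.8; Pliocene 2.753; Paleocene 10; Furongian 11.6 Myr.
Sorted longest-first: Cisuralian (25.89), Terreneuvian (17.8), Furongian (11.6), Oligocene (10.87), Paleocene (10), Lopingian (7.608), Pliocene (2.753).
The second longest is Terreneuvian at 17.8 Myr.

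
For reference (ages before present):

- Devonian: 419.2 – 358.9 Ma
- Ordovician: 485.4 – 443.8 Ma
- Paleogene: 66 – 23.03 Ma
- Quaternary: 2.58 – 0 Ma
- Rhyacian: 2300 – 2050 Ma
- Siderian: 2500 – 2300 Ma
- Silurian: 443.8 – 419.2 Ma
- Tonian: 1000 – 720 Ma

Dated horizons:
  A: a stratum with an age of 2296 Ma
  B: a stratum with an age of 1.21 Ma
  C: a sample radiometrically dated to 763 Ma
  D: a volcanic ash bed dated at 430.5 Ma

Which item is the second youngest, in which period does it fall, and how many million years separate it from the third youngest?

Smaller Ma means younger, so youngest first: B 1.21 < D 430.5 < C 763 < A 2296.
Counting 2 along gives D (430.5 Ma); the excerpt puts that inside the Silurian, 443.8–419.2 Ma.
Next in line is C (763 Ma), and 763 − 430.5 = 332.5 Myr.

D, in the Silurian; 332.5 million years to C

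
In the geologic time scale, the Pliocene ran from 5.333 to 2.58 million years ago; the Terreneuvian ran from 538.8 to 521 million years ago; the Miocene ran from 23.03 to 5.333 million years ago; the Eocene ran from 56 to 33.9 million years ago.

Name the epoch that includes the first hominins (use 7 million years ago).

Miocene

7 Ma lies between 23.03 and 5.333 Ma, so it falls in the Miocene.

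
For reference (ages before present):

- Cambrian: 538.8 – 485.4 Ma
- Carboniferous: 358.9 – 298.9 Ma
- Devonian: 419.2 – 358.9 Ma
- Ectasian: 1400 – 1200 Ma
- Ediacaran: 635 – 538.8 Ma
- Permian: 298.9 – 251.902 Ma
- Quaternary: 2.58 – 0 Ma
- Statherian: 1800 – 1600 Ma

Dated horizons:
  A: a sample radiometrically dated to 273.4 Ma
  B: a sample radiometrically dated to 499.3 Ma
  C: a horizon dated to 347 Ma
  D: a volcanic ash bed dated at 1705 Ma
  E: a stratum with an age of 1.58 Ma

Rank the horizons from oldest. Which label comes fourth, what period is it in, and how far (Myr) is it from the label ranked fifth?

A, in the Permian; 271.82 million years to E

Larger Ma means older, so oldest first: D 1705 > B 499.3 > C 347 > A 273.4 > E 1.58.
Counting 4 along gives A (273.4 Ma); the excerpt puts that inside the Permian, 298.9–251.902 Ma.
Next in line is E (1.58 Ma), and 273.4 − 1.58 = 271.82 Myr.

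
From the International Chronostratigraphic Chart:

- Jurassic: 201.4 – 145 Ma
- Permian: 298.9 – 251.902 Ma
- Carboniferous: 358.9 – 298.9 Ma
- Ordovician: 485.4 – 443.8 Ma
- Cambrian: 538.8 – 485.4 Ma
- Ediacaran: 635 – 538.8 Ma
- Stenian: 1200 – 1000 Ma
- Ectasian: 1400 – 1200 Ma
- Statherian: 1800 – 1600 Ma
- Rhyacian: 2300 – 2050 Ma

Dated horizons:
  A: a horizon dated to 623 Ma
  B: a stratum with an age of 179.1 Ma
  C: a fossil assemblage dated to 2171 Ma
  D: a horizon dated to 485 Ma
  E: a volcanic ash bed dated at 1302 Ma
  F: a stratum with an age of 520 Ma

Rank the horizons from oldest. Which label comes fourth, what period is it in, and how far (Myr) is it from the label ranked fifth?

F, in the Cambrian; 35 million years to D

Larger Ma means older, so oldest first: C 2171 > E 1302 > A 623 > F 520 > D 485 > B 179.1.
Counting 4 along gives F (520 Ma); the excerpt puts that inside the Cambrian, 538.8–485.4 Ma.
Next in line is D (485 Ma), and 520 − 485 = 35 Myr.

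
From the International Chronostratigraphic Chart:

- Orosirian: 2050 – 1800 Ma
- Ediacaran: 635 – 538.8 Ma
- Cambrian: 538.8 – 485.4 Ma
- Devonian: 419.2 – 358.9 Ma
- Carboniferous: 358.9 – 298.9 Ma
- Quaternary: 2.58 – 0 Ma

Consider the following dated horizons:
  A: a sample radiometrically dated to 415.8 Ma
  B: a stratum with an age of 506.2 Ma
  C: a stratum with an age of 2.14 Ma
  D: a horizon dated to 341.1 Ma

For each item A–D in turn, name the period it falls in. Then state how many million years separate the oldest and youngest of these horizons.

Match each age against the start–end ranges in the excerpt: A = 415.8 Ma → Devonian (419.2–358.9); B = 506.2 Ma → Cambrian (538.8–485.4); C = 2.14 Ma → Quaternary (2.58–0); D = 341.1 Ma → Carboniferous (358.9–298.9).
The largest age is 506.2 Ma and the smallest is 2.14 Ma; their difference is 504.06 Myr.

A — Devonian; B — Cambrian; C — Quaternary; D — Carboniferous; span 504.06 million years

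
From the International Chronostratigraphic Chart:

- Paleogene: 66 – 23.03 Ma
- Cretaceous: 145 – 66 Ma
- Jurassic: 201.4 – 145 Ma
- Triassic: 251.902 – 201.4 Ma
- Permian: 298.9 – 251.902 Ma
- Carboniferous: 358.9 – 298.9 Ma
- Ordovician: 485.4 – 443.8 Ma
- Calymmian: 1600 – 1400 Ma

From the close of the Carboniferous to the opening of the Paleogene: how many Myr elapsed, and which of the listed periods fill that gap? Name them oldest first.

232.9 million years; Permian, Triassic, Jurassic, Cretaceous

End of Carboniferous = 298.9 Ma; start of Paleogene = 66 Ma.
Gap = 298.9 − 66 = 232.9 Myr.
Periods wholly inside 298.9–66 Ma: Permian (298.9–251.902), Triassic (251.902–201.4), Jurassic (201.4–145), Cretaceous (145–66).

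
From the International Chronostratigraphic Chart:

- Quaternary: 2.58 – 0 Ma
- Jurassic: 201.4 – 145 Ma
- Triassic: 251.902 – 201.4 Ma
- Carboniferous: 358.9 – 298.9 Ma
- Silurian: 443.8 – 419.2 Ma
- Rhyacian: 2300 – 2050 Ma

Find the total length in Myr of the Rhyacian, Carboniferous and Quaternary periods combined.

Duration is start − end for each: (2300 − 2050) + (358.9 − 298.9) + (2.58 − 0).
That is 250 + 60 + 2.58, which totals 312.58 million years.

312.58 million years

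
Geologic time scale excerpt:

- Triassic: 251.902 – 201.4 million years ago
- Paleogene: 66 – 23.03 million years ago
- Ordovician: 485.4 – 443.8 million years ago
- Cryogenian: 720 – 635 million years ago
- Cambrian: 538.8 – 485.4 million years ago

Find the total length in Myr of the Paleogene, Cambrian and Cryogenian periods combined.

Each duration: Paleogene = 42.97; Cambrian = 53.4; Cryogenian = 85.
Sum: 42.97 + 53.4 + 85 = 181.37 Myr.

181.37 million years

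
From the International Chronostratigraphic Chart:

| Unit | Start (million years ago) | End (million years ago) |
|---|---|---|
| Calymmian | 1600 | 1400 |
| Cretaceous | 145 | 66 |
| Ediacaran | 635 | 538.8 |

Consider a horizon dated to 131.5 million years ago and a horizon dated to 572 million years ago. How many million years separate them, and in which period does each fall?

Elapsed time: 572 − 131.5 = 440.5 Myr.
131.5 Ma lies within 145–66 Ma: Cretaceous.
572 Ma lies within 635–538.8 Ma: Ediacaran.

440.5 million years apart; the first in the Cretaceous, the second in the Ediacaran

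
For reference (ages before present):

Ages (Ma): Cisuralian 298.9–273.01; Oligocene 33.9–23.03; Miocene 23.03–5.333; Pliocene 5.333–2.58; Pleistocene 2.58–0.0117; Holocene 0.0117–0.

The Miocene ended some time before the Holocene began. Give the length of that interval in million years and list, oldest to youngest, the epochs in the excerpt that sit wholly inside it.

5.3213 million years; Pliocene, Pleistocene

End of Miocene = 5.333 Ma; start of Holocene = 0.0117 Ma.
Gap = 5.333 − 0.0117 = 5.3213 Myr.
Epochs wholly inside 5.333–0.0117 Ma: Pliocene (5.333–2.58), Pleistocene (2.58–0.0117).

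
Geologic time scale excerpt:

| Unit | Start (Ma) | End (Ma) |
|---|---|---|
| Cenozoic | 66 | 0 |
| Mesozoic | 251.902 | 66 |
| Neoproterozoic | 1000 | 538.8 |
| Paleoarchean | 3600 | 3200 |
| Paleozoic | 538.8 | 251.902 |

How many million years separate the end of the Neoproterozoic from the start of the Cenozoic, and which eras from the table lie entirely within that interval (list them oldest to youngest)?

472.8 million years; Paleozoic, Mesozoic

End of Neoproterozoic = 538.8 Ma; start of Cenozoic = 66 Ma.
Gap = 538.8 − 66 = 472.8 Myr.
Eras wholly inside 538.8–66 Ma: Paleozoic (538.8–251.902), Mesozoic (251.902–66).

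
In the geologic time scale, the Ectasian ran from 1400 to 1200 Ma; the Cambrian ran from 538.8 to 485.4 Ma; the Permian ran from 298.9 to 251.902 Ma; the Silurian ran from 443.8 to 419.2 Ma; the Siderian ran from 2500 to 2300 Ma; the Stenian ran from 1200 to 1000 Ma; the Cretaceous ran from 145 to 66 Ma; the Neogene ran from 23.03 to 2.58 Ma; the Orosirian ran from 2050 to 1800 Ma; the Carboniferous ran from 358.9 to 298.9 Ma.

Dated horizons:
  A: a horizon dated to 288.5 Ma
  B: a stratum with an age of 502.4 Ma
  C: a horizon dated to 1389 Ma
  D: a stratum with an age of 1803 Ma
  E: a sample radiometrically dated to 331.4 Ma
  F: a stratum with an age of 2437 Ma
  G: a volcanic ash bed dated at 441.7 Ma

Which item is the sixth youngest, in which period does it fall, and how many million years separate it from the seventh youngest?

Smaller Ma means younger, so youngest first: A 288.5 < E 331.4 < G 441.7 < B 502.4 < C 1389 < D 1803 < F 2437.
Counting 6 along gives D (1803 Ma); the excerpt puts that inside the Orosirian, 2050–1800 Ma.
Next in line is F (2437 Ma), and 2437 − 1803 = 634 Myr.

D, in the Orosirian; 634 million years to F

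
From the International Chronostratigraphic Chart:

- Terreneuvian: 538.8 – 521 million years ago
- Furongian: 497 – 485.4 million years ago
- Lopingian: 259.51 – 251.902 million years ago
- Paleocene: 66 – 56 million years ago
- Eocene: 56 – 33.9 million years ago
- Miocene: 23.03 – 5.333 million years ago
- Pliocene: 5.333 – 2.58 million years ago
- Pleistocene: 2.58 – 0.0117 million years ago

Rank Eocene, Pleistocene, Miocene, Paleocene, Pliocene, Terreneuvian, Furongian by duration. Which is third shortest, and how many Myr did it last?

Start − end for each: Eocene 56 − 33.9 = 22.1; Pleistocene 2.58 − 0.0117 = 2.5683; Miocene 23.03 − 5.333 = 17.697; Paleocene 66 − 56 = 10; Pliocene 5.333 − 2.58 = 2.753; Terreneuvian 538.8 − 521 = 17.8; Furongian 497 − 485.4 = 11.6.
Ranking these from shortest: Pleistocene < Pliocene < Paleocene < Furongian < Miocene < Terreneuvian < Eocene.
Position 3 in that ranking is Paleocene, which lasted 10 Myr.

Paleocene, 10 million years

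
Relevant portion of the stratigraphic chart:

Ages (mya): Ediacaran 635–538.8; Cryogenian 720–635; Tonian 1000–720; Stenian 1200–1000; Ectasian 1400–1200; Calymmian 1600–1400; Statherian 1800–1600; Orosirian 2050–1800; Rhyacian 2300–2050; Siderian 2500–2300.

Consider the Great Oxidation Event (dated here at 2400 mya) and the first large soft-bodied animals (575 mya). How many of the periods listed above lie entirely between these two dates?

2400 Ma sits inside the Siderian (2500–2300) and 575 Ma inside the Ediacaran (635–538.8); neither of those is wholly between the two dates.
The listed periods lying completely between them are Rhyacian, Orosirian, Statherian, Calymmian, Ectasian, Stenian, Tonian, Cryogenian — 8 in all.

8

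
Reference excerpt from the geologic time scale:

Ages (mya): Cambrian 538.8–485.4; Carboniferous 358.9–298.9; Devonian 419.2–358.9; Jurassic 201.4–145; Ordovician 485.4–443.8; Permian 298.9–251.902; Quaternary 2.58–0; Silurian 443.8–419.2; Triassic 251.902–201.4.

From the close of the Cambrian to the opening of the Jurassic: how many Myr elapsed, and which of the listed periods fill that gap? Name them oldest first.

284 million years; Ordovician, Silurian, Devonian, Carboniferous, Permian, Triassic

The Cambrian closes at 485.4 Ma and the Jurassic opens at 201.4 Ma, so the interval is 485.4 − 201.4 = 284 Myr.
A period fits inside if it starts at or after 485.4 Ma and ends at or before 201.4 Ma; oldest first that gives Ordovician, Silurian, Devonian, Carboniferous, Permian, Triassic.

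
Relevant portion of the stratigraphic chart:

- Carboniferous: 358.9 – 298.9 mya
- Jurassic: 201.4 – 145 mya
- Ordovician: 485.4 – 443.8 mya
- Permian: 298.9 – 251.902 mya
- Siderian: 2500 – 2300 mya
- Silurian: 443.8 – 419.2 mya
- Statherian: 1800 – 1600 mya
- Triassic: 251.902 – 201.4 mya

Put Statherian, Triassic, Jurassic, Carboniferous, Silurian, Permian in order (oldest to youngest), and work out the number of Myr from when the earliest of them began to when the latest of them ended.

Statherian, Silurian, Carboniferous, Permian, Triassic, Jurassic; total span 1655 Myr

Start ages (Ma): Statherian 1800, Silurian 443.8, Carboniferous 358.9, Permian 298.9, Triassic 251.902, Jurassic 201.4.
Ordered oldest to youngest: Statherian, Silurian, Carboniferous, Permian, Triassic, Jurassic.
Span = 1800 − 145 = 1655 Myr.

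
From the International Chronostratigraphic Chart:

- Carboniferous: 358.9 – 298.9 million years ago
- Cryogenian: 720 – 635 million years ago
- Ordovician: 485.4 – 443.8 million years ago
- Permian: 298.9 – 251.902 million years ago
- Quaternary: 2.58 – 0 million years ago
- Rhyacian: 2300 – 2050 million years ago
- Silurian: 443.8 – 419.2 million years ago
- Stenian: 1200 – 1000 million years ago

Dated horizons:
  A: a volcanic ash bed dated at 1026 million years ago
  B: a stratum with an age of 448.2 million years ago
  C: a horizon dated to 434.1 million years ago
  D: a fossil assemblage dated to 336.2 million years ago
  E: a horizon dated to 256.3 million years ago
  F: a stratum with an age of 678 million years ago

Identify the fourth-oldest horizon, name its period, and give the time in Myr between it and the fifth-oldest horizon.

Sorted oldest-first by Ma: A (1026), F (678), B (448.2), C (434.1), D (336.2), E (256.3).
The fourth oldest is C at 434.1 Ma, which lies in 443.8–419.2 Ma: the Silurian.
The fifth oldest is D at 336.2 Ma; separation = |434.1 − 336.2| = 97.9 Myr.

C, in the Silurian; 97.9 million years to D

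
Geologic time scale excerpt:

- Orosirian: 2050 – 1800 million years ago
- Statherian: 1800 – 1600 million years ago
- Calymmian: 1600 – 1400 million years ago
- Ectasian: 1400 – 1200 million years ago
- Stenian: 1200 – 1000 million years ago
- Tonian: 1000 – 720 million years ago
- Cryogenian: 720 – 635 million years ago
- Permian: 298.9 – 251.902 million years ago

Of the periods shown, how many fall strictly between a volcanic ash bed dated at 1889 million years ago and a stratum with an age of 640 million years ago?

The older date is 1889 Ma and the younger is 640 Ma.
Periods with start < 1889 and end > 640 Ma: Statherian (1800–1600), Calymmian (1600–1400), Ectasian (1400–1200), Stenian (1200–1000), Tonian (1000–720).
That is 5 complete periods.

5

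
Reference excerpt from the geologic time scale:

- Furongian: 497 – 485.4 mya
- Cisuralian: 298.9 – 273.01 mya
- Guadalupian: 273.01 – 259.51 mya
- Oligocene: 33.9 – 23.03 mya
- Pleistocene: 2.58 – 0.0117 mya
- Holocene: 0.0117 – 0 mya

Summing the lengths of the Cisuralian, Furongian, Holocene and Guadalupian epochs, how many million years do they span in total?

51.0017 million years

Each duration: Cisuralian = 25.89; Furongian = 11.6; Holocene = 0.0117; Guadalupian = 13.5.
Sum: 25.89 + 11.6 + 0.0117 + 13.5 = 51.0017 Myr.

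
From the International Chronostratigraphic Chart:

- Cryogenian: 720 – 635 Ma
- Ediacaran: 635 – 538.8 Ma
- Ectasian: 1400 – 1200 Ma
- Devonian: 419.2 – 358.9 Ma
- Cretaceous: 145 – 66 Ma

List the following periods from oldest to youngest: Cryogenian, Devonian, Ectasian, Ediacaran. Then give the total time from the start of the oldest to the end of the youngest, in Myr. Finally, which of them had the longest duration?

Ectasian → Cryogenian → Ediacaran → Devonian; total span 1041.1 Myr; longest is Ectasian

From the excerpt: Cryogenian 720–635; Devonian 419.2–358.9; Ectasian 1400–1200; Ediacaran 635–538.8 (Ma).
Larger Ma is earlier, so the oldest is Ectasian and the youngest is Devonian; oldest to youngest: Ectasian, Cryogenian, Ediacaran, Devonian.
Oldest start 1400 minus youngest end 358.9 gives 1041.1 Myr overall.
Individual lengths (start − end): Devonian 60.3; Cryogenian 85; Ectasian 200; Ediacaran 96.2. The largest is Ectasian at 200 Myr.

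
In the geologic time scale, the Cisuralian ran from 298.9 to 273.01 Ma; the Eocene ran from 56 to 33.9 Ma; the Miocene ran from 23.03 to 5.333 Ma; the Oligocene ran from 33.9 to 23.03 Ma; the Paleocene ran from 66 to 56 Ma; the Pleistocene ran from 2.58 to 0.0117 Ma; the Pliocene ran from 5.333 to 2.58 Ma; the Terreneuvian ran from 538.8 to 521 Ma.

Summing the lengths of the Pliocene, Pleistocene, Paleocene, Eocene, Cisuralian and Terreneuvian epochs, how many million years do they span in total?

81.1113 million years

Each duration: Pliocene = 2.753; Pleistocene = 2.5683; Paleocene = 10; Eocene = 22.1; Cisuralian = 25.89; Terreneuvian = 17.8.
Sum: 2.753 + 2.5683 + 10 + 22.1 + 25.89 + 17.8 = 81.1113 Myr.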